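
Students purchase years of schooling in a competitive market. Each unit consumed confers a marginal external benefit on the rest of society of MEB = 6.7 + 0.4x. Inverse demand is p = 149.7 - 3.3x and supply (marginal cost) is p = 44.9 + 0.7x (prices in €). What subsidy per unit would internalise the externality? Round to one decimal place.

subsidy = €19.1 per unit

Social marginal benefit = demand + MEB = 156.4 - 2.9x.
Set SMB = MC: 156.4 - 2.9x = 44.9 + 0.7x → x* = 30.9722.
The Pigouvian subsidy equals MEB at x*: 6.7 + 0.4×30.9722 = 19.0889.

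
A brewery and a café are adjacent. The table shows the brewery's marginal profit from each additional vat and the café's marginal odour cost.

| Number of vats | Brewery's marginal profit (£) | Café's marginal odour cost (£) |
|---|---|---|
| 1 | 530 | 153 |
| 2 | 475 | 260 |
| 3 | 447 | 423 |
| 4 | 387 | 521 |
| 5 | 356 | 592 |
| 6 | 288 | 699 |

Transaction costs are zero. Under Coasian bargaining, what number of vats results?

3

Bargaining reaches the level where marginal profit last exceeds marginal odour cost.
That holds through level 3 (447 ≥ 423) but not at 4 (387 < 521).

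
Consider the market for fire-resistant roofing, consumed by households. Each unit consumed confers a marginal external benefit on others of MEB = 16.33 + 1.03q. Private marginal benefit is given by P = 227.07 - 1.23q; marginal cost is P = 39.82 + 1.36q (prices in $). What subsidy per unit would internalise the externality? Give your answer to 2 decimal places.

Social marginal benefit = demand + MEB = 243.40 - 0.20q.
Set SMB = MC: 243.40 - 0.20q = 39.82 + 1.36q → q* = 130.5000.
The Pigouvian subsidy equals MEB at q*: 16.33 + 1.03×130.5000 = 150.7450.

subsidy = $150.75 per unit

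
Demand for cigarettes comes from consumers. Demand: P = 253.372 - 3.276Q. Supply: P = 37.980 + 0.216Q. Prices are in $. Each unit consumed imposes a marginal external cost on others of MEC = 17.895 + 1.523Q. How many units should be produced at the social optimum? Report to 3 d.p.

Q* = 39.381

Social marginal benefit = demand − MEC = 235.477 - 4.799Q.
Set SMB = MC: 235.477 - 4.799Q = 37.980 + 0.216Q → Q* = 39.3813.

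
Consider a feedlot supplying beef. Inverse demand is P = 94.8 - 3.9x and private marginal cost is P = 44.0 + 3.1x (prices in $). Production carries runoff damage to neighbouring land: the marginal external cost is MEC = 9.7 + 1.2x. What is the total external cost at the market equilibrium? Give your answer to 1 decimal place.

Market equilibrium (private): 44.0 + 3.1x = 94.8 - 3.9x → x_m = 7.2571.
Total external cost = ∫₀^{x_m} (9.7 + 1.2x) dx = 9.7×7.2571 + ½×1.2×7.2571² = 101.9932.

$102.0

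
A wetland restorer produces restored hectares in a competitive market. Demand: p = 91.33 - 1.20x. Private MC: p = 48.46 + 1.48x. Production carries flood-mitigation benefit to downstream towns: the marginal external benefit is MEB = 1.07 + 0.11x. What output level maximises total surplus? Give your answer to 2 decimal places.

Social marginal cost = private MC − MEB = 47.39 + 1.37x.
Set SMC = demand: 47.39 + 1.37x = 91.33 - 1.20x → x* = 17.0973.

x* = 17.10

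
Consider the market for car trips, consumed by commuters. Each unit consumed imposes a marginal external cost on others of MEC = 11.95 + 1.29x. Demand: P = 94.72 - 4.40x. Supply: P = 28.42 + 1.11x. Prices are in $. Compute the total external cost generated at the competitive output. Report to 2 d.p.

$237.18

Market equilibrium (private): 28.42 + 1.11x = 94.72 - 4.40x → x_m = 12.0327.
Total external cost = ∫₀^{x_m} (11.95 + 1.29x) dx = 11.95×12.0327 + ½×1.29×12.0327² = 237.1777.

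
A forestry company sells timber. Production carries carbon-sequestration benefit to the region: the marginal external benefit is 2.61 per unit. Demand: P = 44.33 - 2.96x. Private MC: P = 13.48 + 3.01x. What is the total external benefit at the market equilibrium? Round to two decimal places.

13.49

Market equilibrium (private): 13.48 + 3.01x = 44.33 - 2.96x → x_m = 5.1675.
Total external benefit = MEB × x_m = 2.61 × 5.1675 = 13.4872.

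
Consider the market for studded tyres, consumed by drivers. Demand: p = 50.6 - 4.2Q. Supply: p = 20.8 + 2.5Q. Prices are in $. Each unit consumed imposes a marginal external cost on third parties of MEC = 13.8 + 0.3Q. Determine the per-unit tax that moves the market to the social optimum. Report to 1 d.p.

tax = $14.5 per unit

Social marginal benefit = demand − MEC = 36.8 - 4.5Q.
Set SMB = MC: 36.8 - 4.5Q = 20.8 + 2.5Q → Q* = 2.2857.
The Pigouvian tax equals MEC at Q*: 13.8 + 0.3×2.2857 = 14.4857.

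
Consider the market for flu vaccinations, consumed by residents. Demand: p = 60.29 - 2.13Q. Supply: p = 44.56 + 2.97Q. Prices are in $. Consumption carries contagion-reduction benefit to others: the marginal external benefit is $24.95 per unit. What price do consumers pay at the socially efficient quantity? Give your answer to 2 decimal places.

P = $43.30

Social marginal benefit = demand + MEB = 85.24 - 2.13Q.
Set SMB = MC: 85.24 - 2.13Q = 44.56 + 2.97Q → Q* = 7.9765.
Consumer price on the demand curve at Q*: 60.29 − 2.13×7.9765 = 43.3001.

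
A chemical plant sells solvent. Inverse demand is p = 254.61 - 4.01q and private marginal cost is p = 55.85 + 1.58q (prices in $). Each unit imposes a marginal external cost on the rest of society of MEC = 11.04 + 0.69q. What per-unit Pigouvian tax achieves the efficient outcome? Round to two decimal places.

tax = $31.67 per unit

Social marginal cost = private MC + MEC = 66.89 + 2.27q.
Set SMC = demand: 66.89 + 2.27q = 254.61 - 4.01q → q* = 29.8917.
The Pigouvian tax equals MEC at q*: 11.04 + 0.69×29.8917 = 31.6653.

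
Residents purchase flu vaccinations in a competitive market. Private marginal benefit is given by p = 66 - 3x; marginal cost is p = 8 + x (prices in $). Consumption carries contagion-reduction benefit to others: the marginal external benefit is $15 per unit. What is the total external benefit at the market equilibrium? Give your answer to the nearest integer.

Market equilibrium (private): 8 + x = 66 - 3x → x_m = 14.5000.
Total external benefit = MEB × x_m = 15 × 14.5000 = 217.5000.

$218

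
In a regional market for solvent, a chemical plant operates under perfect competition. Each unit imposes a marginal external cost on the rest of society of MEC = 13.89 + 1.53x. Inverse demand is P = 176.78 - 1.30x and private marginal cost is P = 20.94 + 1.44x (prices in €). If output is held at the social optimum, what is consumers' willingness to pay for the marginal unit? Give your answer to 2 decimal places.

P = €133.56

Social marginal cost = private MC + MEC = 34.83 + 2.97x.
Set SMC = demand: 34.83 + 2.97x = 176.78 - 1.30x → x* = 33.2436.
Consumer price on the demand curve at x*: 176.78 − 1.30×33.2436 = 133.5633.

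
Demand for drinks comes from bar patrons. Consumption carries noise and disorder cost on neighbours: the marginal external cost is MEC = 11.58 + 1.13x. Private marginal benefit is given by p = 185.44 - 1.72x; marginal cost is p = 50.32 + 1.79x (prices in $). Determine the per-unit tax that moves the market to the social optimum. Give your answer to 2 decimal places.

tax = $41.67 per unit

Social marginal benefit = demand − MEC = 173.86 - 2.85x.
Set SMB = MC: 173.86 - 2.85x = 50.32 + 1.79x → x* = 26.6250.
The Pigouvian tax equals MEC at x*: 11.58 + 1.13×26.6250 = 41.6663.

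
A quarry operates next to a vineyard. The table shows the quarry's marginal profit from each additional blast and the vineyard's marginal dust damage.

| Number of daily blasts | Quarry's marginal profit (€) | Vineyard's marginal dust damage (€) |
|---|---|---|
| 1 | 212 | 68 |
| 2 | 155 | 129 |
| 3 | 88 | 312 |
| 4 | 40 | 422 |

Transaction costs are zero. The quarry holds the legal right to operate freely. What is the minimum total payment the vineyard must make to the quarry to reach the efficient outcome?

Left alone the quarry would choose level 4 (marginal profit stays positive).
Efficient level: k* = 2 (marginal profit ≥ marginal dust damage through 2).
The vineyard must at least cover the quarry's forgone profit from cutting 4→2: 88 + 40 = 128.

€128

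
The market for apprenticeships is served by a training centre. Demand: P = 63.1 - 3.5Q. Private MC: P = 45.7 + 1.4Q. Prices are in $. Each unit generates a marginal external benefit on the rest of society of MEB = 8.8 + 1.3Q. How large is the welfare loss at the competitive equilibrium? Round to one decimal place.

Market equilibrium (private): 45.7 + 1.4Q = 63.1 - 3.5Q → Q_m = 3.5510.
Social marginal cost = private MC − MEB = 36.9 + 0.1Q.
Set SMC = demand: 36.9 + 0.1Q = 63.1 - 3.5Q → Q* = 7.2778.
The welfare-loss triangle has base |Q_m − Q*| and height MEB(Q_m) (the vertical gap between SMC and demand is zero at Q* and MEB at Q_m).
DWL = ½ × 3.7268 × 13.4163 = 24.9999.

DWL = $25.0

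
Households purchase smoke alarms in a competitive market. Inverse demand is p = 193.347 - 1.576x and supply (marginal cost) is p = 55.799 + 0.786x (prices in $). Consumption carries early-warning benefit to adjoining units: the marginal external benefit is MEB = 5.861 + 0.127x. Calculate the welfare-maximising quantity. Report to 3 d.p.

x* = 64.165

Social marginal benefit = demand + MEB = 199.208 - 1.449x.
Set SMB = MC: 199.208 - 1.449x = 55.799 + 0.786x → x* = 64.1651.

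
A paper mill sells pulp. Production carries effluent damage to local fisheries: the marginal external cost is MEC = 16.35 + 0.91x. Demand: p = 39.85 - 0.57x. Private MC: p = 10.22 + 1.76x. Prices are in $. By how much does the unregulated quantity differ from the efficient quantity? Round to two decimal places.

8.62 units

Market equilibrium (private): 10.22 + 1.76x = 39.85 - 0.57x → x_m = 12.7167.
Social marginal cost = private MC + MEC = 26.57 + 2.67x.
Set SMC = demand: 26.57 + 2.67x = 39.85 - 0.57x → x* = 4.0988.
Gap = |12.7167 − 4.0988| = 8.6179.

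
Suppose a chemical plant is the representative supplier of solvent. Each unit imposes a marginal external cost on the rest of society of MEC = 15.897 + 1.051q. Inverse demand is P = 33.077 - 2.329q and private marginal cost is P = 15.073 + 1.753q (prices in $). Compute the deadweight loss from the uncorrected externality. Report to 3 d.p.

Market equilibrium (private): 15.073 + 1.753q = 33.077 - 2.329q → q_m = 4.4106.
Social marginal cost = private MC + MEC = 30.970 + 2.804q.
Set SMC = demand: 30.970 + 2.804q = 33.077 - 2.329q → q* = 0.4105.
The loss is the area between SMC and demand from q* to q_m; with linear curves that's a triangle of height MEC(q_m).
DWL = ½ × 4.0001 × 20.5325 = 41.0660.

DWL = $41.066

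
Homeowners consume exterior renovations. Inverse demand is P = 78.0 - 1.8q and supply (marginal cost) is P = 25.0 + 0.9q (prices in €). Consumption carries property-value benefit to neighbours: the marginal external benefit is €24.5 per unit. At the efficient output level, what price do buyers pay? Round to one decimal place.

P = €26.3

Social marginal benefit = demand + MEB = 102.5 - 1.8q.
Set SMB = MC: 102.5 - 1.8q = 25.0 + 0.9q → q* = 28.7037.
Consumer price on the demand curve at q*: 78.0 − 1.8×28.7037 = 26.3333.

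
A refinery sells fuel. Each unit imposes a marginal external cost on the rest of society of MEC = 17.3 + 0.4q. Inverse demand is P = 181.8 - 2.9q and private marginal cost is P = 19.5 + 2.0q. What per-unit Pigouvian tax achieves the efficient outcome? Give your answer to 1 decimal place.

Social marginal cost = private MC + MEC = 36.8 + 2.4q.
Set SMC = demand: 36.8 + 2.4q = 181.8 - 2.9q → q* = 27.3585.
The Pigouvian tax equals MEC at q*: 17.3 + 0.4×27.3585 = 28.2434.

tax = 28.2 per unit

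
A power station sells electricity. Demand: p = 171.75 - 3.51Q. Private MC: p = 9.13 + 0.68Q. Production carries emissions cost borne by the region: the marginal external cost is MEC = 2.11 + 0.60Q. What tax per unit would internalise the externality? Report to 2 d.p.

tax = 22.22 per unit

Social marginal cost = private MC + MEC = 11.24 + 1.28Q.
Set SMC = demand: 11.24 + 1.28Q = 171.75 - 3.51Q → Q* = 33.5094.
The Pigouvian tax equals MEC at Q*: 2.11 + 0.60×33.5094 = 22.2156.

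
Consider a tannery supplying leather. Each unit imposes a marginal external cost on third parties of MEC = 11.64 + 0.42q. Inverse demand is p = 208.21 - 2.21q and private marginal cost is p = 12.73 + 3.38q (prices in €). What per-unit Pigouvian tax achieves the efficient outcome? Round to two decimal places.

Social marginal cost = private MC + MEC = 24.37 + 3.80q.
Set SMC = demand: 24.37 + 3.80q = 208.21 - 2.21q → q* = 30.5890.
The Pigouvian tax equals MEC at q*: 11.64 + 0.42×30.5890 = 24.4874.

tax = €24.49 per unit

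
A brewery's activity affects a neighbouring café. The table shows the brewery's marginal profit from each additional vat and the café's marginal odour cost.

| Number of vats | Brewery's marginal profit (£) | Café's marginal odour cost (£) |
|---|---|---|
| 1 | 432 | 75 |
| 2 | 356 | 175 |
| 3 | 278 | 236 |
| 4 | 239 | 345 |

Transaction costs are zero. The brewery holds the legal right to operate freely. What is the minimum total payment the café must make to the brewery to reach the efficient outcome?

Left alone the brewery would choose level 4 (marginal profit stays positive).
Efficient level: k* = 3 (marginal profit ≥ marginal odour cost through 3).
The café must at least cover the brewery's forgone profit from cutting 4→3: 239 = 239.

£239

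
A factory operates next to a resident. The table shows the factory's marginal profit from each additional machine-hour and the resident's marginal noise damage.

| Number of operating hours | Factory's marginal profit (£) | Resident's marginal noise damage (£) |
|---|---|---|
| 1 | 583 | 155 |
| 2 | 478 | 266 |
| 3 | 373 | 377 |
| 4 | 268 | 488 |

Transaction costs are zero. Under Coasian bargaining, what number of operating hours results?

2

Bargaining reaches the level where marginal profit last exceeds marginal noise damage.
That holds through level 2 (478 ≥ 266) but not at 3 (373 < 377).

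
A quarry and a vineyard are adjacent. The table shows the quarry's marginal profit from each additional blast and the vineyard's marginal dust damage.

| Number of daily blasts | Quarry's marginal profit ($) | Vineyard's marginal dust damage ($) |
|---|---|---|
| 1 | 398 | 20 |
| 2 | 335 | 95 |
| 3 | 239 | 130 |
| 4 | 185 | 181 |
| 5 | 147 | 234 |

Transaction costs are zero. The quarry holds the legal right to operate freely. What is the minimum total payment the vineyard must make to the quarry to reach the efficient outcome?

Left alone the quarry would choose level 5 (marginal profit stays positive).
Efficient level: k* = 4 (marginal profit ≥ marginal dust damage through 4).
The vineyard must at least cover the quarry's forgone profit from cutting 5→4: 147 = 147.

$147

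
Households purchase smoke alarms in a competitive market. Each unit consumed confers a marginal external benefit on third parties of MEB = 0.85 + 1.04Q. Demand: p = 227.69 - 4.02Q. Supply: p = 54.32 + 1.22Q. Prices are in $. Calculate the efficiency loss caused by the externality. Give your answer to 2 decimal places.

DWL = $148.00

Market equilibrium (private): 54.32 + 1.22Q = 227.69 - 4.02Q → Q_m = 33.0859.
Social marginal benefit = demand + MEB = 228.54 - 2.98Q.
Set SMB = MC: 228.54 - 2.98Q = 54.32 + 1.22Q → Q* = 41.4810.
Height of the DWL triangle at Q_m is SMB(Q_m) − MC(Q_m) = MEB(Q_m) = 35.2593.
DWL = ½ × 8.3951 × 35.2593 = 148.0027.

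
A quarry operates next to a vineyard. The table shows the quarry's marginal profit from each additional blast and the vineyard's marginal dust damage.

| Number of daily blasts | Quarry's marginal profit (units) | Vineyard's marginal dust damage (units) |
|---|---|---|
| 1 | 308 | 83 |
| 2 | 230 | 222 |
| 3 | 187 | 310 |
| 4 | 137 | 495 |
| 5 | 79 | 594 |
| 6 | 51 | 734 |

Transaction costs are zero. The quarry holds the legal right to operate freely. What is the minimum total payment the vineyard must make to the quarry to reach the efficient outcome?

Left alone the quarry would choose level 6 (marginal profit stays positive).
Efficient level: k* = 2 (marginal profit ≥ marginal dust damage through 2).
The vineyard must at least cover the quarry's forgone profit from cutting 6→2: 187 + 137 + 79 + 51 = 454.

454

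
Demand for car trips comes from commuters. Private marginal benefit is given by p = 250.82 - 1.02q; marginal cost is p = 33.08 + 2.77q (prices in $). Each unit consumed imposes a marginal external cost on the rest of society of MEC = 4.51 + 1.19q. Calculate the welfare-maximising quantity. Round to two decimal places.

Social marginal benefit = demand − MEC = 246.31 - 2.21q.
Set SMB = MC: 246.31 - 2.21q = 33.08 + 2.77q → q* = 42.8173.

q* = 42.82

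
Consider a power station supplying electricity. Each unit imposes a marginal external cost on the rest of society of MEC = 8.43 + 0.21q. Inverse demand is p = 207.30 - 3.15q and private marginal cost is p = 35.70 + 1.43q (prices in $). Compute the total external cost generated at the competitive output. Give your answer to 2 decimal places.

$463.25

Market equilibrium (private): 35.70 + 1.43q = 207.30 - 3.15q → q_m = 37.4672.
Total external cost = ∫₀^{q_m} (8.43 + 0.21q) dq = 8.43×37.4672 + ½×0.21×37.4672² = 463.2466.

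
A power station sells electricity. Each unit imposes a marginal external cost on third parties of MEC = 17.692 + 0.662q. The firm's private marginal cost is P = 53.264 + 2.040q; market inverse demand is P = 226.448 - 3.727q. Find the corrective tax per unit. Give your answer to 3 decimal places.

tax = 33.703 per unit

Social marginal cost = private MC + MEC = 70.956 + 2.702q.
Set SMC = demand: 70.956 + 2.702q = 226.448 - 3.727q → q* = 24.1860.
The Pigouvian tax equals MEC at q*: 17.692 + 0.662×24.1860 = 33.7031.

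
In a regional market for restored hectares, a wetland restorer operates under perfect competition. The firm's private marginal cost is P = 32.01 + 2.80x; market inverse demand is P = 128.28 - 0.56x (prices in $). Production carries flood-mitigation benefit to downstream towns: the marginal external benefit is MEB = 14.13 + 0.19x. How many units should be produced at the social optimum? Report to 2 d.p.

x* = 34.83

Social marginal cost = private MC − MEB = 17.88 + 2.61x.
Set SMC = demand: 17.88 + 2.61x = 128.28 - 0.56x → x* = 34.8265.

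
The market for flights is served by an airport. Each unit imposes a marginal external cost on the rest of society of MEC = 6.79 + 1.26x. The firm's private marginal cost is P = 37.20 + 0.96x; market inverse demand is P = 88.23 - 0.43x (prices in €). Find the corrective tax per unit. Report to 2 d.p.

Social marginal cost = private MC + MEC = 43.99 + 2.22x.
Set SMC = demand: 43.99 + 2.22x = 88.23 - 0.43x → x* = 16.6943.
The Pigouvian tax equals MEC at x*: 6.79 + 1.26×16.6943 = 27.8248.

tax = €27.82 per unit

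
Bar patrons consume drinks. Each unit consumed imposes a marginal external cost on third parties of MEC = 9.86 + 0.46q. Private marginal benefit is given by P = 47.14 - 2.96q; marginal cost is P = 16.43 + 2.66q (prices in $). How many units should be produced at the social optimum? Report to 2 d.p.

q* = 3.43

Social marginal benefit = demand − MEC = 37.28 - 3.42q.
Set SMB = MC: 37.28 - 3.42q = 16.43 + 2.66q → q* = 3.4293.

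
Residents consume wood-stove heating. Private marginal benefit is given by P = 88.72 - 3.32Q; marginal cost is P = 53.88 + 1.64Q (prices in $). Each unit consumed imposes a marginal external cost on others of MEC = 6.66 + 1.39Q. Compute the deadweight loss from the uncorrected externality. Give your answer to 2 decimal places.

DWL = $21.24

Market equilibrium (private): 53.88 + 1.64Q = 88.72 - 3.32Q → Q_m = 7.0242.
Social marginal benefit = demand − MEC = 82.06 - 4.71Q.
Set SMB = MC: 82.06 - 4.71Q = 53.88 + 1.64Q → Q* = 4.4378.
Height of the DWL triangle at Q_m is MC(Q_m) − SMB(Q_m) = MEC(Q_m) = 16.4236.
DWL = ½ × 2.5864 × 16.4236 = 21.2390.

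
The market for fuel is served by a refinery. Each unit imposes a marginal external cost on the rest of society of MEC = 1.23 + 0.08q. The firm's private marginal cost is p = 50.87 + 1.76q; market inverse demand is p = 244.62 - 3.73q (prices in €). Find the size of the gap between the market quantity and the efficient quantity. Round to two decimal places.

Market equilibrium (private): 50.87 + 1.76q = 244.62 - 3.73q → q_m = 35.2914.
Social marginal cost = private MC + MEC = 52.10 + 1.84q.
Set SMC = demand: 52.10 + 1.84q = 244.62 - 3.73q → q* = 34.5637.
Gap = |35.2914 − 34.5637| = 0.7277.

0.73 units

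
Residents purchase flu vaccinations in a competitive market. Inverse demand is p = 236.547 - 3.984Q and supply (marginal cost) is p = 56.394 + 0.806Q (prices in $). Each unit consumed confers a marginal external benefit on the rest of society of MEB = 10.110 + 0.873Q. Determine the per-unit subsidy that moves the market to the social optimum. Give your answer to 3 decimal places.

subsidy = $52.515 per unit

Social marginal benefit = demand + MEB = 246.657 - 3.111Q.
Set SMB = MC: 246.657 - 3.111Q = 56.394 + 0.806Q → Q* = 48.5737.
The Pigouvian subsidy equals MEB at Q*: 10.110 + 0.873×48.5737 = 52.5148.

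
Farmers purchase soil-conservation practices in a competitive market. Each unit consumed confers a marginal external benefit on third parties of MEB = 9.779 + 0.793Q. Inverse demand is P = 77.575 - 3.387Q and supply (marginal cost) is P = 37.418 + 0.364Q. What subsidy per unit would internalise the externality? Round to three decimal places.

Social marginal benefit = demand + MEB = 87.354 - 2.594Q.
Set SMB = MC: 87.354 - 2.594Q = 37.418 + 0.364Q → Q* = 16.8817.
The Pigouvian subsidy equals MEB at Q*: 9.779 + 0.793×16.8817 = 23.1662.

subsidy = 23.166 per unit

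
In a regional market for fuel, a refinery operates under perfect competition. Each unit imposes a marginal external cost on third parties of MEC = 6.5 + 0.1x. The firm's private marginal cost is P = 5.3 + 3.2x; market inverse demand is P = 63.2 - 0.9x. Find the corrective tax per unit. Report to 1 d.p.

Social marginal cost = private MC + MEC = 11.8 + 3.3x.
Set SMC = demand: 11.8 + 3.3x = 63.2 - 0.9x → x* = 12.2381.
The Pigouvian tax equals MEC at x*: 6.5 + 0.1×12.2381 = 7.7238.

tax = 7.7 per unit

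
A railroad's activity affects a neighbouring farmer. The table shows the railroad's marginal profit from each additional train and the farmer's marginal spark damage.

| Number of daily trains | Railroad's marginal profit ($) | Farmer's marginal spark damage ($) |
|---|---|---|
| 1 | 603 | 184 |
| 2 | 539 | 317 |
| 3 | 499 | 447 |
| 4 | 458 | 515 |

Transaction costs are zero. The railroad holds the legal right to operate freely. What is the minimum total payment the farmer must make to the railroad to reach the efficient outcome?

Left alone the railroad would choose level 4 (marginal profit stays positive).
Efficient level: k* = 3 (marginal profit ≥ marginal spark damage through 3).
The farmer must at least cover the railroad's forgone profit from cutting 4→3: 458 = 458.

$458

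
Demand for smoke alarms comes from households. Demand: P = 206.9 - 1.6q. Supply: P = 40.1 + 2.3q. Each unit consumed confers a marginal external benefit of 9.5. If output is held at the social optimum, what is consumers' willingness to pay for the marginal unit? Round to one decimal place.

Social marginal benefit = demand + MEB = 216.4 - 1.6q.
Set SMB = MC: 216.4 - 1.6q = 40.1 + 2.3q → q* = 45.2051.
Consumer price on the demand curve at q*: 206.9 − 1.6×45.2051 = 134.5718.

P = 134.6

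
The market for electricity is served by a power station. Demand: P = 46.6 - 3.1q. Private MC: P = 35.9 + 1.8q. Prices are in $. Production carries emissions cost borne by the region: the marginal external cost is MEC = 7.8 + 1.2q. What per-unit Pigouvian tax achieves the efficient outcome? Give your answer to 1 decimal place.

Social marginal cost = private MC + MEC = 43.7 + 3.0q.
Set SMC = demand: 43.7 + 3.0q = 46.6 - 3.1q → q* = 0.4754.
The Pigouvian tax equals MEC at q*: 7.8 + 1.2×0.4754 = 8.3705.

tax = $8.4 per unit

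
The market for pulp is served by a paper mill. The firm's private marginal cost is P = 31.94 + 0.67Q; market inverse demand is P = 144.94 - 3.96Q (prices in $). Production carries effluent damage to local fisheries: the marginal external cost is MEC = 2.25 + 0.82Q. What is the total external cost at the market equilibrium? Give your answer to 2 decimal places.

Market equilibrium (private): 31.94 + 0.67Q = 144.94 - 3.96Q → Q_m = 24.4060.
Total external cost = ∫₀^{Q_m} (2.25 + 0.82Q) dQ = 2.25×24.4060 + ½×0.82×24.4060² = 299.1312.

$299.13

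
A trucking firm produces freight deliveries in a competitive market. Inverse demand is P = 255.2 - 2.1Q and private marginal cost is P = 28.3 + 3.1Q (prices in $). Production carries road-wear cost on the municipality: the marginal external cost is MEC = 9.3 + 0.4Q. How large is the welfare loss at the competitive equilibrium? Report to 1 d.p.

DWL = $63.9

Market equilibrium (private): 28.3 + 3.1Q = 255.2 - 2.1Q → Q_m = 43.6346.
Social marginal cost = private MC + MEC = 37.6 + 3.5Q.
Set SMC = demand: 37.6 + 3.5Q = 255.2 - 2.1Q → Q* = 38.8571.
Height of the DWL triangle at Q_m is SMC(Q_m) − demand(Q_m) = MEC(Q_m) = 26.7538.
DWL = ½ × 4.7775 × 26.7538 = 63.9081.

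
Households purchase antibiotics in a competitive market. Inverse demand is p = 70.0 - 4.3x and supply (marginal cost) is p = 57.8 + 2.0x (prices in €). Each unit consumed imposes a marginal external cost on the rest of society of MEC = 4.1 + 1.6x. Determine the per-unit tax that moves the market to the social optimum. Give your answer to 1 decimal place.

Social marginal benefit = demand − MEC = 65.9 - 5.9x.
Set SMB = MC: 65.9 - 5.9x = 57.8 + 2.0x → x* = 1.0253.
The Pigouvian tax equals MEC at x*: 4.1 + 1.6×1.0253 = 5.7405.

tax = €5.7 per unit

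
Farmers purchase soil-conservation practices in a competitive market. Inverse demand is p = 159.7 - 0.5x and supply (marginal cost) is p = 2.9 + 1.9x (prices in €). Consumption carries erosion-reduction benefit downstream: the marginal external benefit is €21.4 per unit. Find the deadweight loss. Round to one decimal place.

Market equilibrium (private): 2.9 + 1.9x = 159.7 - 0.5x → x_m = 65.3333.
Social marginal benefit = demand + MEB = 181.1 - 0.5x.
Set SMB = MC: 181.1 - 0.5x = 2.9 + 1.9x → x* = 74.2500.
The welfare-loss triangle has base |x_m − x*| and height MEB(x_m) (the vertical gap between SMB and MC is zero at x* and MEB at x_m).
DWL = ½ × 8.9167 × 21.4000 = 95.4087.

DWL = €95.4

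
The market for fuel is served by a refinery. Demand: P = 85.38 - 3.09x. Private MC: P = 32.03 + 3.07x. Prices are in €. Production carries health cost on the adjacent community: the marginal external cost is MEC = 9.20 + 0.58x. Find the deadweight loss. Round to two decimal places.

DWL = €15.01

Market equilibrium (private): 32.03 + 3.07x = 85.38 - 3.09x → x_m = 8.6607.
Social marginal cost = private MC + MEC = 41.23 + 3.65x.
Set SMC = demand: 41.23 + 3.65x = 85.38 - 3.09x → x* = 6.5504.
Between x* and x_m the wedge SMC − demand runs linearly from 0 to MEC(x_m), so the loss is a triangle.
DWL = ½ × 2.1103 × 14.2232 = 15.0076.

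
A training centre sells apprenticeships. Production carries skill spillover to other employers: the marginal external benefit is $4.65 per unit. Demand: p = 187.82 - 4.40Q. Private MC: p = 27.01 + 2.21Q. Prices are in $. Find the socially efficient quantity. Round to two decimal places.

Q* = 25.03

Social marginal cost = private MC − MEB = 22.36 + 2.21Q.
Set SMC = demand: 22.36 + 2.21Q = 187.82 - 4.40Q → Q* = 25.0318.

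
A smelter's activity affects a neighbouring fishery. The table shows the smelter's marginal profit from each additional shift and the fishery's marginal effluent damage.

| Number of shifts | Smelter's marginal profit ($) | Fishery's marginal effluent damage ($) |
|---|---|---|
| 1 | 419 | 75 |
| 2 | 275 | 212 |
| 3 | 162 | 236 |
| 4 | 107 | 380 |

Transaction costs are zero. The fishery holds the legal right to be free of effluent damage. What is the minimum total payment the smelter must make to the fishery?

$287

Efficient level: marginal profit ≥ marginal effluent damage through level 2, so k* = 2.
With the fishery holding the right, the smelter must at least compensate total damage at k*: 75 + 212 = 287.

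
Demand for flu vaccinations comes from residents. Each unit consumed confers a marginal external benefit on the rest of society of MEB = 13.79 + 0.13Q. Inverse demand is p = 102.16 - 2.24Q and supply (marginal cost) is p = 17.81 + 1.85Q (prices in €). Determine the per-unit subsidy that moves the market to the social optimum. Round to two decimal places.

subsidy = €17.01 per unit

Social marginal benefit = demand + MEB = 115.95 - 2.11Q.
Set SMB = MC: 115.95 - 2.11Q = 17.81 + 1.85Q → Q* = 24.7828.
The Pigouvian subsidy equals MEB at Q*: 13.79 + 0.13×24.7828 = 17.0118.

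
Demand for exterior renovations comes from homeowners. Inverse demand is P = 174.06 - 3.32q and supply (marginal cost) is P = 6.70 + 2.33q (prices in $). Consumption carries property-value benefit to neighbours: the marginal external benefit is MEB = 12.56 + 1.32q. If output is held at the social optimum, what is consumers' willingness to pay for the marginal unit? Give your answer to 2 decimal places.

P = $36.11

Social marginal benefit = demand + MEB = 186.62 - 2.00q.
Set SMB = MC: 186.62 - 2.00q = 6.70 + 2.33q → q* = 41.5520.
Consumer price on the demand curve at q*: 174.06 − 3.32×41.5520 = 36.1074.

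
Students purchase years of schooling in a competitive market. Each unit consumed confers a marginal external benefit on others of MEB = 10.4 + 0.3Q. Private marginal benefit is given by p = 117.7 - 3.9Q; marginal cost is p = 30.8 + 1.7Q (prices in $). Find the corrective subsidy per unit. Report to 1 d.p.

Social marginal benefit = demand + MEB = 128.1 - 3.6Q.
Set SMB = MC: 128.1 - 3.6Q = 30.8 + 1.7Q → Q* = 18.3585.
The Pigouvian subsidy equals MEB at Q*: 10.4 + 0.3×18.3585 = 15.9076.

subsidy = $15.9 per unit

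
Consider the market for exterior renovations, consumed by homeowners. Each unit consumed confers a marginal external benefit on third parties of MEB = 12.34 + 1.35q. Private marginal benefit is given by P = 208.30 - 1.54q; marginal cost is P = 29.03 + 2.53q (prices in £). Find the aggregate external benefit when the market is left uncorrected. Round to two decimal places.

£1853.11

Market equilibrium (private): 29.03 + 2.53q = 208.30 - 1.54q → q_m = 44.0467.
Total external benefit = ∫₀^{q_m} (12.34 + 1.35q) dq = 12.34×44.0467 + ½×1.35×44.0467² = 1853.1117.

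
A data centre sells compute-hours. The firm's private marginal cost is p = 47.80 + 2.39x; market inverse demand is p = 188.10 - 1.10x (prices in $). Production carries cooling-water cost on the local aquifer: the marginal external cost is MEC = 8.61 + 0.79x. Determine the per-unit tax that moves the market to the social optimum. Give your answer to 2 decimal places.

Social marginal cost = private MC + MEC = 56.41 + 3.18x.
Set SMC = demand: 56.41 + 3.18x = 188.10 - 1.10x → x* = 30.7687.
The Pigouvian tax equals MEC at x*: 8.61 + 0.79×30.7687 = 32.9173.

tax = $32.92 per unit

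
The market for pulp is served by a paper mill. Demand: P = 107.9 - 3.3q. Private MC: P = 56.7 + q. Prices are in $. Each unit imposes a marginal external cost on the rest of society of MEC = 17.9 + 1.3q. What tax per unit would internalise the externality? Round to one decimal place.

tax = $25.6 per unit

Social marginal cost = private MC + MEC = 74.6 + 2.3q.
Set SMC = demand: 74.6 + 2.3q = 107.9 - 3.3q → q* = 5.9464.
The Pigouvian tax equals MEC at q*: 17.9 + 1.3×5.9464 = 25.6303.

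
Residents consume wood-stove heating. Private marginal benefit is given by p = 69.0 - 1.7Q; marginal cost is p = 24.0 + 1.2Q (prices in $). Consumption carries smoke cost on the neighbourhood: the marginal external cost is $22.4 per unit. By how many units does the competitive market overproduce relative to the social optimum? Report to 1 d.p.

7.7 units

Market equilibrium (private): 24.0 + 1.2Q = 69.0 - 1.7Q → Q_m = 15.5172.
Social marginal benefit = demand − MEC = 46.6 - 1.7Q.
Set SMB = MC: 46.6 - 1.7Q = 24.0 + 1.2Q → Q* = 7.7931.
Gap = |15.5172 − 7.7931| = 7.7241.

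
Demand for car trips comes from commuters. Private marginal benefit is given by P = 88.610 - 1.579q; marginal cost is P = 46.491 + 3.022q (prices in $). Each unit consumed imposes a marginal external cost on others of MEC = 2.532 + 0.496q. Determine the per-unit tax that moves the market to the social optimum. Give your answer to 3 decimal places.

tax = $6.384 per unit

Social marginal benefit = demand − MEC = 86.078 - 2.075q.
Set SMB = MC: 86.078 - 2.075q = 46.491 + 3.022q → q* = 7.7667.
The Pigouvian tax equals MEC at q*: 2.532 + 0.496×7.7667 = 6.3843.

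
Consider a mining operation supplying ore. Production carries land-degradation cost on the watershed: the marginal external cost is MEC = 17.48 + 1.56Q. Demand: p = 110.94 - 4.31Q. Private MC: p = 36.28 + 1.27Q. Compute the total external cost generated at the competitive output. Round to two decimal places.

Market equilibrium (private): 36.28 + 1.27Q = 110.94 - 4.31Q → Q_m = 13.3799.
Total external cost = ∫₀^{Q_m} (17.48 + 1.56Q) dQ = 17.48×13.3799 + ½×1.56×13.3799² = 373.5176.

373.52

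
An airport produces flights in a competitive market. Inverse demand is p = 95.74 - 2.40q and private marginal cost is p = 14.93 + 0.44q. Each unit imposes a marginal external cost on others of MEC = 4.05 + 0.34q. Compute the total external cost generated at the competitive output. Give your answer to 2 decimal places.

Market equilibrium (private): 14.93 + 0.44q = 95.74 - 2.40q → q_m = 28.4542.
Total external cost = ∫₀^{q_m} (4.05 + 0.34q) dq = 4.05×28.4542 + ½×0.34×28.4542² = 252.8786.

252.88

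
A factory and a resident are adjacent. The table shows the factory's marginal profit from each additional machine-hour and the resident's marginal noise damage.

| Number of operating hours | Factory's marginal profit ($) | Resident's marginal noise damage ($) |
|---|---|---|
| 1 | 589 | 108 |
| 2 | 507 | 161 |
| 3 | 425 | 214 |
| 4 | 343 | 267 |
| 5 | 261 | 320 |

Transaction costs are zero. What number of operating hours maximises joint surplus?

4

Bargaining reaches the level where marginal profit last exceeds marginal noise damage.
That holds through level 4 (343 ≥ 267) but not at 5 (261 < 320).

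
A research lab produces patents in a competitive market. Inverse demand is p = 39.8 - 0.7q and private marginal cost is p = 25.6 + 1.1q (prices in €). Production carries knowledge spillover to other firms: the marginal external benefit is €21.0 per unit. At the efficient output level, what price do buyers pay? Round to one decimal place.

Social marginal cost = private MC − MEB = 4.6 + 1.1q.
Set SMC = demand: 4.6 + 1.1q = 39.8 - 0.7q → q* = 19.5556.
Consumer price on the demand curve at q*: 39.8 − 0.7×19.5556 = 26.1111.

P = €26.1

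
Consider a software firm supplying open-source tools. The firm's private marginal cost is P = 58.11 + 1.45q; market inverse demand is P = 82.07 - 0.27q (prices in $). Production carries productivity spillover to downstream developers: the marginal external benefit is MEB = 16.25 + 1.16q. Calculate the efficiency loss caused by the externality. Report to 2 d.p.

DWL = $937.81

Market equilibrium (private): 58.11 + 1.45q = 82.07 - 0.27q → q_m = 13.9302.
Social marginal cost = private MC − MEB = 41.86 + 0.29q.
Set SMC = demand: 41.86 + 0.29q = 82.07 - 0.27q → q* = 71.8036.
The loss is the area between SMC and demand from q* to q_m; with linear curves that's a triangle of height MEB(q_m).
DWL = ½ × 57.8734 × 32.4091 = 937.8124.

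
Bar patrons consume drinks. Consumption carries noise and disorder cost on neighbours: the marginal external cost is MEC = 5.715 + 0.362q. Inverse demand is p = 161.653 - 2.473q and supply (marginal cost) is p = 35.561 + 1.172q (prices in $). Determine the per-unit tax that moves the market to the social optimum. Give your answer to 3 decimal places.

Social marginal benefit = demand − MEC = 155.938 - 2.835q.
Set SMB = MC: 155.938 - 2.835q = 35.561 + 1.172q → q* = 30.0417.
The Pigouvian tax equals MEC at q*: 5.715 + 0.362×30.0417 = 16.5901.

tax = $16.590 per unit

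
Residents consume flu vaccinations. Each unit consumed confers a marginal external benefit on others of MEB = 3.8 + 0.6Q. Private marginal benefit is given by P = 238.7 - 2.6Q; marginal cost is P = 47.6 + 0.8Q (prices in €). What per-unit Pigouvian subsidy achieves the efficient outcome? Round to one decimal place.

subsidy = €45.6 per unit

Social marginal benefit = demand + MEB = 242.5 - 2.0Q.
Set SMB = MC: 242.5 - 2.0Q = 47.6 + 0.8Q → Q* = 69.6071.
The Pigouvian subsidy equals MEB at Q*: 3.8 + 0.6×69.6071 = 45.5643.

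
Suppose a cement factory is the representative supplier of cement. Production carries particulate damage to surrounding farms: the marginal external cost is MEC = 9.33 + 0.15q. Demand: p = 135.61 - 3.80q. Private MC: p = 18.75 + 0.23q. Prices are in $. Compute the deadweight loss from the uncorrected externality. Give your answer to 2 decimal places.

Market equilibrium (private): 18.75 + 0.23q = 135.61 - 3.80q → q_m = 28.9975.
Social marginal cost = private MC + MEC = 28.08 + 0.38q.
Set SMC = demand: 28.08 + 0.38q = 135.61 - 3.80q → q* = 25.7249.
The loss is the area between SMC and demand from q* to q_m; with linear curves that's a triangle of height MEC(q_m).
DWL = ½ × 3.2726 × 13.6796 = 22.3839.

DWL = $22.38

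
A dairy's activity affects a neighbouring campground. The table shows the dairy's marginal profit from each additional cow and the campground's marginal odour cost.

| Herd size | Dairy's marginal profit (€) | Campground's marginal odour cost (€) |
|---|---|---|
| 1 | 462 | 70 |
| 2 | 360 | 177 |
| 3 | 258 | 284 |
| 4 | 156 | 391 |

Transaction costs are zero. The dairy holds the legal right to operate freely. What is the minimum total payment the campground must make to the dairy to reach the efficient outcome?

€414

Left alone the dairy would choose level 4 (marginal profit stays positive).
Efficient level: k* = 2 (marginal profit ≥ marginal odour cost through 2).
The campground must at least cover the dairy's forgone profit from cutting 4→2: 258 + 156 = 414.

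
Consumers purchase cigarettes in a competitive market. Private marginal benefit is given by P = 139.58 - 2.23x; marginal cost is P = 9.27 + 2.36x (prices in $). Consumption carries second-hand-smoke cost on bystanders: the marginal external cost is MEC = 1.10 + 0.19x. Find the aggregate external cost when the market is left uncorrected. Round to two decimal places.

$107.80

Market equilibrium (private): 9.27 + 2.36x = 139.58 - 2.23x → x_m = 28.3900.
Total external cost = ∫₀^{x_m} (1.10 + 0.19x) dx = 1.10×28.3900 + ½×0.19×28.3900² = 107.7982.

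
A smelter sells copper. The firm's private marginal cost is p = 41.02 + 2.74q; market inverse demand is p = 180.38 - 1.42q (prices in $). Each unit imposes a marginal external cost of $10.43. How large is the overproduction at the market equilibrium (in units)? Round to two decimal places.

Market equilibrium (private): 41.02 + 2.74q = 180.38 - 1.42q → q_m = 33.5000.
Social marginal cost = private MC + MEC = 51.45 + 2.74q.
Set SMC = demand: 51.45 + 2.74q = 180.38 - 1.42q → q* = 30.9928.
Gap = |33.5000 − 30.9928| = 2.5072.

2.51 units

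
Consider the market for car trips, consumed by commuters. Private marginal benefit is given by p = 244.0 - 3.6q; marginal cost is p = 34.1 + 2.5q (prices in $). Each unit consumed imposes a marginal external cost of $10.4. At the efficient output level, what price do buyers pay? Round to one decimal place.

P = $126.3

Social marginal benefit = demand − MEC = 233.6 - 3.6q.
Set SMB = MC: 233.6 - 3.6q = 34.1 + 2.5q → q* = 32.7049.
Consumer price on the demand curve at q*: 244.0 − 3.6×32.7049 = 126.2624.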